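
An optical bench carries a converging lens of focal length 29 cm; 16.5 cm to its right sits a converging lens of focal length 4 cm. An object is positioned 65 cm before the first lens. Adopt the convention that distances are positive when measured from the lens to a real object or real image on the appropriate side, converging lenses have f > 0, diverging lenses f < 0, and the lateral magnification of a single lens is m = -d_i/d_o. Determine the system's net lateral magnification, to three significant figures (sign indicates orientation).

-0.0808

First lens: d_i1 = 1/(1/29 - 1/65) = 52.361 cm.
m_1 = -(52.361)/65 = -0.8056.
Since 52.361 cm > 16.5 cm, the first image lies past the second lens and serves as a virtual object: d_o2 = L - d_i1 = -35.861 cm.
Second lens: d_i2 = 1/(1/4 - 1/(-35.861)) = 3.599 cm.
m_2 = -(3.599)/(-35.861) = 0.1003.
Total m = m_1 x m_2 = (-0.8056)(0.1003) = -0.0808.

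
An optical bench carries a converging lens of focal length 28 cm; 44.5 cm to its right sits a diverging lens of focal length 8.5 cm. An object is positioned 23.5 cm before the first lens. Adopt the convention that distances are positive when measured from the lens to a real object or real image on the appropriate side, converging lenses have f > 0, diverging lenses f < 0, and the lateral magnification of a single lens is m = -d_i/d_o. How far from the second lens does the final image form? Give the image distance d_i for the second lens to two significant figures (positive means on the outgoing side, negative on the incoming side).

First lens: d_i1 = 1/(1/28 - 1/23.5) = -146.222 cm.
With d_i1 < 0 the first image is virtual and lies on the object side; the object distance for lens 2 is d_o2 = 44.5 - (-146.222) = 190.722 cm.
Second lens: d_i2 = 1/(1/(-8.5) - 1/(190.722)) = -8.137 cm.

-8.1 cm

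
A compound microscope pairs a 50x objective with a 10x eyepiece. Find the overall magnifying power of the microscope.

The overall magnification of a compound microscope is the product of the objective and eyepiece magnifications:
M = M_obj x M_eye = 50 x 10 = 500.

500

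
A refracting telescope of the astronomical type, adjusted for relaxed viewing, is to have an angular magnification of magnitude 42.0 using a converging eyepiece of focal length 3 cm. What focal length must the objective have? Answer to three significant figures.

126 cm

|M| = f_obj/|f_eye|, so f_obj = |M| x |f_eye| = 42.0 x 3 = 126.000 cm.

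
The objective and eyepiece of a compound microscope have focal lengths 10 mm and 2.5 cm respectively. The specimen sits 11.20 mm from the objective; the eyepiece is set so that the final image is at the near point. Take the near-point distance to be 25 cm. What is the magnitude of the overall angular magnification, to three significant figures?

91.7

Convert to cm: f_obj = 10 mm = 1 cm; d_o = 11.20 mm = 1.12 cm.
Objective: 1/d_i = 1/f_obj - 1/d_o = 1/1 - 1/1.12 = 0.10714 cm^-1, so d_i = 9.333 cm.
m_obj = -d_i/d_o = -9.333/1.12 = -8.333.
Eyepiece angular magnification (image at near point): M_eye = 1 + D/f_e = 1 + 25/2.5 = 11.000.
Overall M = m_obj x M_eye = (-8.333)(11.000) = -91.67.
|M| = 91.67.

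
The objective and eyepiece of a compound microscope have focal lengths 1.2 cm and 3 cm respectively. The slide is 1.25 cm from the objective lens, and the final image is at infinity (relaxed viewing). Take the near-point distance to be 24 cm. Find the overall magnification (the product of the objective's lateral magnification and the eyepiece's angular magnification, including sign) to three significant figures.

Objective: 1/d_i = 1/f_obj - 1/d_o = 1/1.2 - 1/1.25 = 0.03333 cm^-1, so d_i = 30.000 cm.
m_obj = -d_i/d_o = -30.000/1.25 = -24.000.
Eyepiece angular magnification (image at infinity): M_eye = D/f_e = 24/3 = 8.000.
Overall M = m_obj x M_eye = (-24.000)(8.000) = -192.00.

-192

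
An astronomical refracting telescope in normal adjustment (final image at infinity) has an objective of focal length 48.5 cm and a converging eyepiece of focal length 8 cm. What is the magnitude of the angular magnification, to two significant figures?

6.1

|M| = f_obj/|f_eye| = 48.5/8 = 6.062.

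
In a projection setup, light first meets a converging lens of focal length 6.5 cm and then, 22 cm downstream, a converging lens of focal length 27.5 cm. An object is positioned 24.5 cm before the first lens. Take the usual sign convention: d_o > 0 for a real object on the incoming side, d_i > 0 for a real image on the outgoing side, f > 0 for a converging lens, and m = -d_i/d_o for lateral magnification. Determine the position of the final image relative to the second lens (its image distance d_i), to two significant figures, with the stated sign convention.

First lens: d_i1 = 1/(1/6.5 - 1/24.5) = 8.847 cm.
That image sits 13.153 cm in front of the second lens, so d_o2 = 13.153 cm.
Second lens: d_i2 = 1/(1/27.5 - 1/(13.153)) = -25.211 cm.

-25 cm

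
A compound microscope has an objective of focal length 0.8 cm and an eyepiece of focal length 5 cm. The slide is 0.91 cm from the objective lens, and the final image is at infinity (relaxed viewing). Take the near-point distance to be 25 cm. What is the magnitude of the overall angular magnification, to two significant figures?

36

Objective: 1/d_i = 1/f_obj - 1/d_o = 1/0.8 - 1/0.91 = 0.15110 cm^-1, so d_i = 6.618 cm.
m_obj = -d_i/d_o = -6.618/0.91 = -7.273.
Eyepiece angular magnification (image at infinity): M_eye = D/f_e = 25/5 = 5.000.
Overall M = m_obj x M_eye = (-7.273)(5.000) = -36.36.
|M| = 36.36.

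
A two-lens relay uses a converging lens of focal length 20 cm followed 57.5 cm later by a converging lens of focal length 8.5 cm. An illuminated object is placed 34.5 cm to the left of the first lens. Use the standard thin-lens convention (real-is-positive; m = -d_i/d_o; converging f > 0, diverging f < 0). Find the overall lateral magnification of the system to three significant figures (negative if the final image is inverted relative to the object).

8.29

First lens: d_i1 = 1/(1/20 - 1/34.5) = 47.586 cm.
m_1 = -(47.586)/34.5 = -1.3793.
The intermediate image is 47.586 cm to the right of lens 1, so d_o2 = L - d_i1 = 57.5 - 47.586 = 9.914 cm.
Second lens: d_i2 = 1/(1/8.5 - 1/(9.914)) = 59.604 cm.
m_2 = -(59.604)/(9.914) = -6.0122.
Overall magnification: m = m_1 m_2 = 8.2927.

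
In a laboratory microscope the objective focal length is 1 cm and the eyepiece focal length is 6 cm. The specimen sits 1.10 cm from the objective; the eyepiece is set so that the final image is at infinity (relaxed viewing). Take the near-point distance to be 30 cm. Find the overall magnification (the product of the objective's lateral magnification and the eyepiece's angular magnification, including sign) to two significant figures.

Objective: 1/d_i = 1/f_obj - 1/d_o = 1/1 - 1/1.10 = 0.09091 cm^-1, so d_i = 11.000 cm.
m_obj = -d_i/d_o = -11.000/1.10 = -10.000.
Eyepiece angular magnification (image at infinity): M_eye = D/f_e = 30/6 = 5.000.
Overall M = m_obj x M_eye = (-10.000)(5.000) = -50.00.

-50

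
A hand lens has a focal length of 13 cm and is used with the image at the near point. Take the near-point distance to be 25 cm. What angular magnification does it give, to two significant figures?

M = 1 + D/f = 1 + 25/13 = 2.923.

2.9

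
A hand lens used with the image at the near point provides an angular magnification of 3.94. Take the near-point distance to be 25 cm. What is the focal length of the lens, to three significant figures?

For the image at the near point, M = 1 + D/f.
f = D/(M - 1) = 25/(3.94 - 1) = 8.503 cm.

8.50 cm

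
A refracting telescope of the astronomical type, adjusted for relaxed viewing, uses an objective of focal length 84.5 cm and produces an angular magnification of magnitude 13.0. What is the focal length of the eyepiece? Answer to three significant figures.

6.50 cm

|M| = f_obj/f_eye, so f_eye = f_obj/|M| = 84.5/13.0 = 6.500 cm.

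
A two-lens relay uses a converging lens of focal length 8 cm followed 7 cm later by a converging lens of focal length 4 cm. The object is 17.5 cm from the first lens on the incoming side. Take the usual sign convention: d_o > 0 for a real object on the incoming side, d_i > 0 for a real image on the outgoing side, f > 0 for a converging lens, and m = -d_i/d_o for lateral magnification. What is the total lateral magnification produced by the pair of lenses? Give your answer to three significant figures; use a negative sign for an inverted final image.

-0.287

Lens 1: 1/d_i1 = 1/f_1 - 1/d_o1 = 1/8 - 1/17.5 = 0.06786 cm^-1, so d_i1 = 14.737 cm.
m_1 = -(14.737)/17.5 = -0.8421.
Since 14.737 cm > 7 cm, the first image lies past the second lens and serves as a virtual object: d_o2 = L - d_i1 = -7.737 cm.
Lens 2: 1/d_i2 = 1/f_2 - 1/d_o2 = 1/4 - 1/(-7.737) = 0.37925 cm^-1, so d_i2 = 2.637 cm.
m_2 = -(2.637)/(-7.737) = 0.3408.
The system's lateral magnification is m_1 m_2 = (-0.8421)(0.3408) = -0.2870.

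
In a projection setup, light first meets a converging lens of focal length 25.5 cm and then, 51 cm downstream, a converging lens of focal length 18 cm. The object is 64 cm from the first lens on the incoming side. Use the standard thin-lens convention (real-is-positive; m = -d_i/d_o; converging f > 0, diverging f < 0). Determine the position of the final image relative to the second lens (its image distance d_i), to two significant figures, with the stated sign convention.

-17 cm

Applying the thin-lens equation to the first lens, 1/25.5 = 1/64 + 1/d_i1, which gives d_i1 = 42.390 cm.
The intermediate image is 42.390 cm to the right of lens 1, so d_o2 = L - d_i1 = 51 - 42.390 = 8.610 cm.
Applying the thin-lens equation again with f_2 = 18 cm and d_o2 = 8.610 cm gives d_i2 = -16.506 cm.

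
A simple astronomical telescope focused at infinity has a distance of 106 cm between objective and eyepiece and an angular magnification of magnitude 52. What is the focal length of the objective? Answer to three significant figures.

In normal adjustment the tube length equals f_obj + f_eye and |M| = f_obj/f_eye.
So f_obj = 52 f_eye and 52 f_eye + f_eye = 106 cm, giving f_eye = 106/53 = 2.000 cm and f_obj = 104.000 cm.

104 cm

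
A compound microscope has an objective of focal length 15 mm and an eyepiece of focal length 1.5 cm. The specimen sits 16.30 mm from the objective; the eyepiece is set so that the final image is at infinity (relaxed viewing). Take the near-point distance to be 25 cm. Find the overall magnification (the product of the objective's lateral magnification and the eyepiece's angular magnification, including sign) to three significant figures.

Convert to cm: f_obj = 15 mm = 1.5 cm; d_o = 16.30 mm = 1.63 cm.
Objective: 1/d_i = 1/f_obj - 1/d_o = 1/1.5 - 1/1.63 = 0.05317 cm^-1, so d_i = 18.808 cm.
m_obj = -d_i/d_o = -18.808/1.63 = -11.538.
Eyepiece angular magnification (image at infinity): M_eye = D/f_e = 25/1.5 = 16.667.
Overall M = m_obj x M_eye = (-11.538)(16.667) = -192.31.

-192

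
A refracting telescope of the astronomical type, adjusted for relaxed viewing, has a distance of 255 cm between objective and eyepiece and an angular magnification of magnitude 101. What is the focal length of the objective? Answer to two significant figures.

250 cm

In normal adjustment the tube length equals f_obj + f_eye and |M| = f_obj/f_eye.
So f_obj = 101 f_eye and 101 f_eye + f_eye = 255 cm, giving f_eye = 255/102 = 2.500 cm and f_obj = 252.500 cm.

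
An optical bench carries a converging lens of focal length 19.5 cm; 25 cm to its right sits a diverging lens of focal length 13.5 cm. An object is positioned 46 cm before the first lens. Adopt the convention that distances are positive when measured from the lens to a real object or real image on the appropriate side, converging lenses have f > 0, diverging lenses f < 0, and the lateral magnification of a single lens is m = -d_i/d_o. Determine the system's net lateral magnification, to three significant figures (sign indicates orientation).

First lens: d_i1 = 1/(1/19.5 - 1/46) = 33.849 cm.
m_1 = -(33.849)/46 = -0.7358.
Since 33.849 cm > 25 cm, the first image lies past the second lens and serves as a virtual object: d_o2 = L - d_i1 = -8.849 cm.
Second lens: d_i2 = 1/(1/(-13.5) - 1/(-8.849)) = 25.686 cm.
m_2 = -(25.686)/(-8.849) = 2.9026.
Total m = m_1 x m_2 = (-0.7358)(2.9026) = -2.1359.

-2.14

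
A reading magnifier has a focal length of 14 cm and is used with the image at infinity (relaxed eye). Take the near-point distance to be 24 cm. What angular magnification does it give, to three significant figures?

1.71

M = D/f = 24/14 = 1.714.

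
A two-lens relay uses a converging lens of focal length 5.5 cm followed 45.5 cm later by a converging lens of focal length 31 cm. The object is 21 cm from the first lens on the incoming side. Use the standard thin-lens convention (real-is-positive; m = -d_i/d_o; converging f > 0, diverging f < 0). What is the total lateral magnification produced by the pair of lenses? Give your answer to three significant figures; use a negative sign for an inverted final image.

1.56

First lens: d_i1 = 1/(1/5.5 - 1/21) = 7.452 cm.
m_1 = -(7.452)/21 = -0.3548.
Object distance for lens 2: d_o2 = 45.5 - 7.452 = 38.048 cm.
Second lens: d_i2 = 1/(1/31 - 1/(38.048)) = 167.343 cm.
m_2 = -(167.343)/(38.048) = -4.3982.
Overall magnification: m = m_1 m_2 = 1.5606.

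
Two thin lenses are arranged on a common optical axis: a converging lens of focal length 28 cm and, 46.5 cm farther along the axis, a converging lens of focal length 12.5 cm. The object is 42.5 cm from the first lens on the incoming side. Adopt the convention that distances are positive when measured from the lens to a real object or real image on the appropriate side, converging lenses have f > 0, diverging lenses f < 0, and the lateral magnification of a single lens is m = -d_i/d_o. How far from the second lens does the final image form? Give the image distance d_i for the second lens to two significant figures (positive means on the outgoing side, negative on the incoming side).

Applying the thin-lens equation to the first lens, 1/28 = 1/42.5 + 1/d_i1, which gives d_i1 = 82.069 cm.
Since 82.069 cm > 46.5 cm, the first image lies past the second lens and serves as a virtual object: d_o2 = L - d_i1 = -35.569 cm.
Applying the thin-lens equation again with f_2 = 12.5 cm and d_o2 = -35.569 cm gives d_i2 = 9.249 cm.

9.2 cm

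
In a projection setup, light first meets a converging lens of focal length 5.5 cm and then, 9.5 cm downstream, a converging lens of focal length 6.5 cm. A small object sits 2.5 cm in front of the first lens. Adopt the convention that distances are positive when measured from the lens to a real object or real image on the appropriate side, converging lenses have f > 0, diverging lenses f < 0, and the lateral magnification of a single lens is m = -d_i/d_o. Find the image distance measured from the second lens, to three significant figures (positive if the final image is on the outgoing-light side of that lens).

Applying the thin-lens equation to the first lens, 1/5.5 = 1/2.5 + 1/d_i1, which gives d_i1 = -4.583 cm.
With d_i1 < 0 the first image is virtual and lies on the object side; the object distance for lens 2 is d_o2 = 9.5 - (-4.583) = 14.083 cm.
Applying the thin-lens equation again with f_2 = 6.5 cm and d_o2 = 14.083 cm gives d_i2 = 12.071 cm.

12.1 cm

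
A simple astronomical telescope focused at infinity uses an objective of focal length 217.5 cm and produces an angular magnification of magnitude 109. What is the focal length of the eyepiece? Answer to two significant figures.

|M| = f_obj/f_eye, so f_eye = f_obj/|M| = 217.5/109.0 = 1.995 cm.

2.0 cm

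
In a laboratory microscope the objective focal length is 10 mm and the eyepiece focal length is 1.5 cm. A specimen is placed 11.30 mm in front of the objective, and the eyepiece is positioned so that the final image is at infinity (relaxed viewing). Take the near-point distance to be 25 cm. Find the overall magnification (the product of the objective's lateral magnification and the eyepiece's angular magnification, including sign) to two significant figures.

Convert to cm: f_obj = 10 mm = 1 cm; d_o = 11.30 mm = 1.13 cm.
Objective: 1/d_i = 1/f_obj - 1/d_o = 1/1 - 1/1.13 = 0.11504 cm^-1, so d_i = 8.692 cm.
m_obj = -d_i/d_o = -8.692/1.13 = -7.692.
Eyepiece angular magnification (image at infinity): M_eye = D/f_e = 25/1.5 = 16.667.
Overall M = m_obj x M_eye = (-7.692)(16.667) = -128.21.

-130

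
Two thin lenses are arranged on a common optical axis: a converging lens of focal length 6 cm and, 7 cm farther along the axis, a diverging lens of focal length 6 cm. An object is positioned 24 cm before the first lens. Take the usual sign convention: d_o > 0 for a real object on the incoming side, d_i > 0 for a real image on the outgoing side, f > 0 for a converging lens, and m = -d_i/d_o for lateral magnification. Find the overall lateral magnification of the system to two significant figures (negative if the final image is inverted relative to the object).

-0.40

First lens: d_i1 = 1/(1/6 - 1/24) = 8.000 cm.
m_1 = -(8.000)/24 = -0.3333.
Since 8.000 cm > 7 cm, the first image lies past the second lens and serves as a virtual object: d_o2 = L - d_i1 = -1.000 cm.
Second lens: d_i2 = 1/(1/(-6) - 1/(-1.000)) = 1.200 cm.
m_2 = -(1.200)/(-1.000) = 1.2000.
Total m = m_1 x m_2 = (-0.3333)(1.2000) = -0.4000.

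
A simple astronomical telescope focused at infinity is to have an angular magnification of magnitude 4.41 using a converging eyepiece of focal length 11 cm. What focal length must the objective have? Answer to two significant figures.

49 cm

|M| = f_obj/|f_eye|, so f_obj = |M| x |f_eye| = 4.41 x 11 = 48.510 cm.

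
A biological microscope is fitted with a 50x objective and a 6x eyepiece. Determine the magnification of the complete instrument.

300

The overall magnification of a compound microscope is the product of the objective and eyepiece magnifications:
M = M_obj x M_eye = 50 x 6 = 300.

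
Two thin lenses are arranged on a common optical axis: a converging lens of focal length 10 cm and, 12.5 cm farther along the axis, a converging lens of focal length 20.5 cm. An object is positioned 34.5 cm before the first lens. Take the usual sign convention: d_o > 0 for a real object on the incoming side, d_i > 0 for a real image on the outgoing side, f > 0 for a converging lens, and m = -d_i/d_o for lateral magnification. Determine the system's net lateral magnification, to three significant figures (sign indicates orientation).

-0.379

Applying the thin-lens equation to the first lens, 1/10 = 1/34.5 + 1/d_i1, which gives d_i1 = 14.082 cm.
Its lateral magnification is m_1 = -d_i1/d_o1 = -(14.082)/34.5 = -0.4082.
This image would form 14.082 cm past lens 1, i.e. 1.582 cm beyond lens 2, so it is a virtual object for lens 2: d_o2 = 12.5 - 14.082 = -1.582 cm.
Applying the thin-lens equation again with f_2 = 20.5 cm and d_o2 = -1.582 cm gives d_i2 = 1.468 cm.
m_2 = -(1.468)/(-1.582) = 0.9284.
The system's lateral magnification is m_1 m_2 = (-0.4082)(0.9284) = -0.3789.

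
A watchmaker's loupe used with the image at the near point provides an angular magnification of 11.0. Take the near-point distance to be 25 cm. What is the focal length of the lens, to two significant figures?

2.5 cm

For the image at the near point, M = 1 + D/f.
f = D/(M - 1) = 25/(11.0 - 1) = 2.500 cm.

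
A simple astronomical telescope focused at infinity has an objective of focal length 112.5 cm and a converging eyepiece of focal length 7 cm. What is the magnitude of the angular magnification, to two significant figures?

16

|M| = f_obj/|f_eye| = 112.5/7 = 16.071.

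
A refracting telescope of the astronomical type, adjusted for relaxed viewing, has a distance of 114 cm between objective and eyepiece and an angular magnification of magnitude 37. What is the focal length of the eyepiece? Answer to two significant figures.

In normal adjustment the tube length equals f_obj + f_eye and |M| = f_obj/f_eye.
So f_obj = 37 f_eye and 37 f_eye + f_eye = 114 cm, giving f_eye = 114/38 = 3.000 cm and f_obj = 111.000 cm.

3.0 cm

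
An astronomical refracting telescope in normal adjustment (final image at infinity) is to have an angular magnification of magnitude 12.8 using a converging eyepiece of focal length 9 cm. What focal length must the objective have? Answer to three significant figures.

115 cm

|M| = f_obj/|f_eye|, so f_obj = |M| x |f_eye| = 12.8 x 9 = 115.200 cm.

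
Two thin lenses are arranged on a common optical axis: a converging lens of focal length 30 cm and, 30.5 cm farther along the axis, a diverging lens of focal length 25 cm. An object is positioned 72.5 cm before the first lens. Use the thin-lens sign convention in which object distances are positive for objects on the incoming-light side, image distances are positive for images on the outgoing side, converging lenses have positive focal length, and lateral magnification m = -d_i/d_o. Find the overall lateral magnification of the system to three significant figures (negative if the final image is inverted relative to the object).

Lens 1: 1/d_i1 = 1/f_1 - 1/d_o1 = 1/30 - 1/72.5 = 0.01954 cm^-1, so d_i1 = 51.176 cm.
m_1 = -(51.176)/72.5 = -0.7059.
This image would form 51.176 cm past lens 1, i.e. 20.676 cm beyond lens 2, so it is a virtual object for lens 2: d_o2 = 30.5 - 51.176 = -20.676 cm.
Lens 2: 1/d_i2 = 1/f_2 - 1/d_o2 = 1/(-25) - 1/(-20.676) = 0.00836 cm^-1, so d_i2 = 119.558 cm.
m_2 = -(119.558)/(-20.676) = 5.7823.
The system's lateral magnification is m_1 m_2 = (-0.7059)(5.7823) = -4.0816.

-4.08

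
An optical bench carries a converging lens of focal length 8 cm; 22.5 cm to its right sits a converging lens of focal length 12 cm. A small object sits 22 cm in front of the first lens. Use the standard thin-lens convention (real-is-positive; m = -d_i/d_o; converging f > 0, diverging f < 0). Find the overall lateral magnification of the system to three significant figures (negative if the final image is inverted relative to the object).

First lens: d_i1 = 1/(1/8 - 1/22) = 12.571 cm.
m_1 = -(12.571)/22 = -0.5714.
The intermediate image is 12.571 cm to the right of lens 1, so d_o2 = L - d_i1 = 22.5 - 12.571 = 9.929 cm.
Second lens: d_i2 = 1/(1/12 - 1/(9.929)) = -57.517 cm.
m_2 = -(-57.517)/(9.929) = 5.7931.
Overall magnification: m = m_1 m_2 = -3.3103.

-3.31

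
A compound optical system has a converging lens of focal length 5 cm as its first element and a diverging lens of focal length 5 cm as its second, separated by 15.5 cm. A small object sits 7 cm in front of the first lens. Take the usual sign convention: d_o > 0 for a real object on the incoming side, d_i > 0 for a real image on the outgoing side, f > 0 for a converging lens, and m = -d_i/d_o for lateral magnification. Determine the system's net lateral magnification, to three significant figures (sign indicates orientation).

First lens: d_i1 = 1/(1/5 - 1/7) = 17.500 cm.
m_1 = -(17.500)/7 = -2.5000.
This image would form 17.500 cm past lens 1, i.e. 2.000 cm beyond lens 2, so it is a virtual object for lens 2: d_o2 = 15.5 - 17.500 = -2.000 cm.
Second lens: d_i2 = 1/(1/(-5) - 1/(-2.000)) = 3.333 cm.
m_2 = -(3.333)/(-2.000) = 1.6667.
Overall magnification: m = m_1 m_2 = -4.1667.

-4.17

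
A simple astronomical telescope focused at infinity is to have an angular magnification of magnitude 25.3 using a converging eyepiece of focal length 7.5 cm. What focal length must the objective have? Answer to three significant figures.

190 cm

|M| = f_obj/|f_eye|, so f_obj = |M| x |f_eye| = 25.3 x 7.5 = 189.750 cm.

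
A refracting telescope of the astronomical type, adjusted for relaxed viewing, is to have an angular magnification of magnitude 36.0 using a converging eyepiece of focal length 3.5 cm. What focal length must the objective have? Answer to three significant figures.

|M| = f_obj/|f_eye|, so f_obj = |M| x |f_eye| = 36.0 x 3.5 = 126.000 cm.

126 cm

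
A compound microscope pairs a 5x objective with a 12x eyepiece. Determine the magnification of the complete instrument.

The overall magnification of a compound microscope is the product of the objective and eyepiece magnifications:
M = M_obj x M_eye = 5 x 12 = 60.

60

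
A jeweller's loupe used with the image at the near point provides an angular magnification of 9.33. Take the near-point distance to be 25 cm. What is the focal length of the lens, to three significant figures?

3.00 cm

For the image at the near point, M = 1 + D/f.
f = D/(M - 1) = 25/(9.33 - 1) = 3.001 cm.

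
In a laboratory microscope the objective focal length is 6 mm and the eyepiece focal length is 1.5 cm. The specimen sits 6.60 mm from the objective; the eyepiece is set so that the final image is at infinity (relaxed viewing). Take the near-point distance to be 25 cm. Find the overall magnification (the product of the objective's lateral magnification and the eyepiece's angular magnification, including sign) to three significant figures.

-167

Convert to cm: f_obj = 6 mm = 0.6 cm; d_o = 6.60 mm = 0.66 cm.
Objective: 1/d_i = 1/f_obj - 1/d_o = 1/0.6 - 1/0.66 = 0.15152 cm^-1, so d_i = 6.600 cm.
m_obj = -d_i/d_o = -6.600/0.66 = -10.000.
Eyepiece angular magnification (image at infinity): M_eye = D/f_e = 25/1.5 = 16.667.
Overall M = m_obj x M_eye = (-10.000)(16.667) = -166.67.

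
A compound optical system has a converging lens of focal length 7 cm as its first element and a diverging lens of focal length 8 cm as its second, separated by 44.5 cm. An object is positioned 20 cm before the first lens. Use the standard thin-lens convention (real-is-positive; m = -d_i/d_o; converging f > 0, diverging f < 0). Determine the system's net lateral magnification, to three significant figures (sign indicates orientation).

-0.103

Lens 1: 1/d_i1 = 1/f_1 - 1/d_o1 = 1/7 - 1/20 = 0.09286 cm^-1, so d_i1 = 10.769 cm.
m_1 = -(10.769)/20 = -0.5385.
The intermediate image is 10.769 cm to the right of lens 1, so d_o2 = L - d_i1 = 44.5 - 10.769 = 33.731 cm.
Lens 2: 1/d_i2 = 1/f_2 - 1/d_o2 = 1/(-8) - 1/(33.731) = -0.15465 cm^-1, so d_i2 = -6.466 cm.
m_2 = -(-6.466)/(33.731) = 0.1917.
Total m = m_1 x m_2 = (-0.5385)(0.1917) = -0.1032.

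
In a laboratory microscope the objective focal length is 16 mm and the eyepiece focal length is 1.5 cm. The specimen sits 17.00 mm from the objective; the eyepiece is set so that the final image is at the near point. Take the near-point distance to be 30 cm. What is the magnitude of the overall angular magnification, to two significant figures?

340

Convert to cm: f_obj = 16 mm = 1.6 cm; d_o = 17.00 mm = 1.70 cm.
Objective: 1/d_i = 1/f_obj - 1/d_o = 1/1.6 - 1/1.70 = 0.03676 cm^-1, so d_i = 27.200 cm.
m_obj = -d_i/d_o = -27.200/1.70 = -16.000.
Eyepiece angular magnification (image at near point): M_eye = 1 + D/f_e = 1 + 30/1.5 = 21.000.
Overall M = m_obj x M_eye = (-16.000)(21.000) = -336.00.
|M| = 336.00.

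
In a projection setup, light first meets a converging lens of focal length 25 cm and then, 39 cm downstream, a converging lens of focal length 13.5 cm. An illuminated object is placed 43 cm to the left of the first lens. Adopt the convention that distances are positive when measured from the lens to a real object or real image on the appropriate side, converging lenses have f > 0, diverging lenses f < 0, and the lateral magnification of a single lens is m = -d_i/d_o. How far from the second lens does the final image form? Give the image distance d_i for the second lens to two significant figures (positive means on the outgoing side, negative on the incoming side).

8.2 cm

First lens: d_i1 = 1/(1/25 - 1/43) = 59.722 cm.
Since 59.722 cm > 39 cm, the first image lies past the second lens and serves as a virtual object: d_o2 = L - d_i1 = -20.722 cm.
Second lens: d_i2 = 1/(1/13.5 - 1/(-20.722)) = 8.175 cm.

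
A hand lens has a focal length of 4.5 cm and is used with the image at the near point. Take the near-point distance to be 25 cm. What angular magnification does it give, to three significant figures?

M = 1 + D/f = 1 + 25/4.5 = 6.556.

6.56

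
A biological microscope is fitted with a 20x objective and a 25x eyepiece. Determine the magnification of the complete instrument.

500

The overall magnification of a compound microscope is the product of the objective and eyepiece magnifications:
M = M_obj x M_eye = 20 x 25 = 500.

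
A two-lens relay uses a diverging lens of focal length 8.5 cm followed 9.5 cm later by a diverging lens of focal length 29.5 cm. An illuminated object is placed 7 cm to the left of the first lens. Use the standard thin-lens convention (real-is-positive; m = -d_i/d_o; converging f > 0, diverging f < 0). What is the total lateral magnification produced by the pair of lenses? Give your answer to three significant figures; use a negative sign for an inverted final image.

0.378

First lens: d_i1 = 1/(1/(-8.5) - 1/7) = -3.839 cm.
m_1 = -(-3.839)/7 = 0.5484.
With d_i1 < 0 the first image is virtual and lies on the object side; the object distance for lens 2 is d_o2 = 9.5 - (-3.839) = 13.339 cm.
Second lens: d_i2 = 1/(1/(-29.5) - 1/(13.339)) = -9.185 cm.
m_2 = -(-9.185)/(13.339) = 0.6886.
Total m = m_1 x m_2 = (0.5484)(0.6886) = 0.3776.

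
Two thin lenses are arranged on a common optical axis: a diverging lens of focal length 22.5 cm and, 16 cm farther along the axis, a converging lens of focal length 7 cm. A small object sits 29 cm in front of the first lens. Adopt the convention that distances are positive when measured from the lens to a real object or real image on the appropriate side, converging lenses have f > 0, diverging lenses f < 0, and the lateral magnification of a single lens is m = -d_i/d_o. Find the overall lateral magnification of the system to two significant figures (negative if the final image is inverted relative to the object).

First lens: d_i1 = 1/(1/(-22.5) - 1/29) = -12.670 cm.
m_1 = -(-12.670)/29 = 0.4369.
With d_i1 < 0 the first image is virtual and lies on the object side; the object distance for lens 2 is d_o2 = 16 - (-12.670) = 28.670 cm.
Second lens: d_i2 = 1/(1/7 - 1/(28.670)) = 9.261 cm.
m_2 = -(9.261)/(28.670) = -0.3230.
The system's lateral magnification is m_1 m_2 = (0.4369)(-0.3230) = -0.1411.

-0.14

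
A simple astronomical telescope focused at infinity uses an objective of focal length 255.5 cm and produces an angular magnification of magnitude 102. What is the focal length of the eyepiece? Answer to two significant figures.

|M| = f_obj/f_eye, so f_eye = f_obj/|M| = 255.5/102.0 = 2.505 cm.

2.5 cm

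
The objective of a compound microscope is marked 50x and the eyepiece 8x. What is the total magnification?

The overall magnification of a compound microscope is the product of the objective and eyepiece magnifications:
M = M_obj x M_eye = 50 x 8 = 400.

400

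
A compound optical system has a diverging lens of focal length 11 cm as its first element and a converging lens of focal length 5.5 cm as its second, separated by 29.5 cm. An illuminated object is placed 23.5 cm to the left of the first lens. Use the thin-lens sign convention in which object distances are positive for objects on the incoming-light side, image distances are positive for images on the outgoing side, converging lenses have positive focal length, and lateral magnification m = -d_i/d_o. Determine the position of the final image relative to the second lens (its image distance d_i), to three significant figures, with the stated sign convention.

First lens: d_i1 = 1/(1/(-11) - 1/23.5) = -7.493 cm.
With d_i1 < 0 the first image is virtual and lies on the object side; the object distance for lens 2 is d_o2 = 29.5 - (-7.493) = 36.993 cm.
Second lens: d_i2 = 1/(1/5.5 - 1/(36.993)) = 6.461 cm.

6.46 cm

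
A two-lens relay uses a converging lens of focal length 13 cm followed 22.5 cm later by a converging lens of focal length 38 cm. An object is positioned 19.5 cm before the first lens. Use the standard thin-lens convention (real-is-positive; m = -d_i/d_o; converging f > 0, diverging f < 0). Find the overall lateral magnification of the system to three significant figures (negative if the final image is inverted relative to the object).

Applying the thin-lens equation to the first lens, 1/13 = 1/19.5 + 1/d_i1, which gives d_i1 = 39.000 cm.
Its lateral magnification is m_1 = -d_i1/d_o1 = -(39.000)/19.5 = -2.0000.
Since 39.000 cm > 22.5 cm, the first image lies past the second lens and serves as a virtual object: d_o2 = L - d_i1 = -16.500 cm.
Applying the thin-lens equation again with f_2 = 38 cm and d_o2 = -16.500 cm gives d_i2 = 11.505 cm.
m_2 = -(11.505)/(-16.500) = 0.6972.
Total m = m_1 x m_2 = (-2.0000)(0.6972) = -1.3945.

-1.39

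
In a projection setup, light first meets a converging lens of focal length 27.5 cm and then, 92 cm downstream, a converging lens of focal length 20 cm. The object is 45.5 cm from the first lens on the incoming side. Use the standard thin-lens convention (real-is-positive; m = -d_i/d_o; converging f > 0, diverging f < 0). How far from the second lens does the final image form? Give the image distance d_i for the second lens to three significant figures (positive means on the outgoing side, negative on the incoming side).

181 cm

First lens: d_i1 = 1/(1/27.5 - 1/45.5) = 69.514 cm.
Object distance for lens 2: d_o2 = 92 - 69.514 = 22.486 cm.
Second lens: d_i2 = 1/(1/20 - 1/(22.486)) = 180.894 cm.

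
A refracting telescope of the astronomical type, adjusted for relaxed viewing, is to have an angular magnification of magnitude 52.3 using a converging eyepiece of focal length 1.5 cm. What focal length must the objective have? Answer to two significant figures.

|M| = f_obj/|f_eye|, so f_obj = |M| x |f_eye| = 52.3 x 1.5 = 78.450 cm.

78 cm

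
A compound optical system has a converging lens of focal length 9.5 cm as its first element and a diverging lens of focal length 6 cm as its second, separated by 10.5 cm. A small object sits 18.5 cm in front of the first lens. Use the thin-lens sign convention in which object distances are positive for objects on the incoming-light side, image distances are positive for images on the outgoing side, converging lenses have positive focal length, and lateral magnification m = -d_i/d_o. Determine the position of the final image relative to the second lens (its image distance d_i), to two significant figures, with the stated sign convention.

-18 cm

Lens 1: 1/d_i1 = 1/f_1 - 1/d_o1 = 1/9.5 - 1/18.5 = 0.05121 cm^-1, so d_i1 = 19.528 cm.
Since 19.528 cm > 10.5 cm, the first image lies past the second lens and serves as a virtual object: d_o2 = L - d_i1 = -9.028 cm.
Lens 2: 1/d_i2 = 1/f_2 - 1/d_o2 = 1/(-6) - 1/(-9.028) = -0.05590 cm^-1, so d_i2 = -17.890 cm.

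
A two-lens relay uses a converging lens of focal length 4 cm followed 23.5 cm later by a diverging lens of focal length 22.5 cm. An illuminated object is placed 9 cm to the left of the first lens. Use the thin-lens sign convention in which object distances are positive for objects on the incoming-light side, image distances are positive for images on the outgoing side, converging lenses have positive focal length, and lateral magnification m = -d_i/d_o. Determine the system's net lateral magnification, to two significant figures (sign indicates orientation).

First lens: d_i1 = 1/(1/4 - 1/9) = 7.200 cm.
m_1 = -(7.200)/9 = -0.8000.
Object distance for lens 2: d_o2 = 23.5 - 7.200 = 16.300 cm.
Second lens: d_i2 = 1/(1/(-22.5) - 1/(16.300)) = -9.452 cm.
m_2 = -(-9.452)/(16.300) = 0.5799.
The system's lateral magnification is m_1 m_2 = (-0.8000)(0.5799) = -0.4639.

-0.46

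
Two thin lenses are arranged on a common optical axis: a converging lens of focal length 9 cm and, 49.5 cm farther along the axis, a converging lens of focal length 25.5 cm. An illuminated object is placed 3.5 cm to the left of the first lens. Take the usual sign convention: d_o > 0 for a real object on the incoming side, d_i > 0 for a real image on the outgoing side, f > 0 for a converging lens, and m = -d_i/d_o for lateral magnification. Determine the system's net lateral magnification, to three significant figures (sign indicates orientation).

Applying the thin-lens equation to the first lens, 1/9 = 1/3.5 + 1/d_i1, which gives d_i1 = -5.727 cm.
Its lateral magnification is m_1 = -d_i1/d_o1 = -(-5.727)/3.5 = 1.6364.
The intermediate image is virtual, 5.727 cm to the left of lens 1, so d_o2 = L - d_i1 = 49.5 - (-5.727) = 55.227 cm.
Applying the thin-lens equation again with f_2 = 25.5 cm and d_o2 = 55.227 cm gives d_i2 = 47.374 cm.
m_2 = -(47.374)/(55.227) = -0.8578.
The system's lateral magnification is m_1 m_2 = (1.6364)(-0.8578) = -1.4037.

-1.40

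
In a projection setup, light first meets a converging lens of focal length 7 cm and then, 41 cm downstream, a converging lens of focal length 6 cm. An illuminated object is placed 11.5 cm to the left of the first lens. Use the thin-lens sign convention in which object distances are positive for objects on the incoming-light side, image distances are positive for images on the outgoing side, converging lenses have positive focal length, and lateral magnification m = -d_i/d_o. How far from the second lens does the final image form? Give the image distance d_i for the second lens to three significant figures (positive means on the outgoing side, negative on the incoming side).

First lens: d_i1 = 1/(1/7 - 1/11.5) = 17.889 cm.
The intermediate image is 17.889 cm to the right of lens 1, so d_o2 = L - d_i1 = 41 - 17.889 = 23.111 cm.
Second lens: d_i2 = 1/(1/6 - 1/(23.111)) = 8.104 cm.

8.10 cm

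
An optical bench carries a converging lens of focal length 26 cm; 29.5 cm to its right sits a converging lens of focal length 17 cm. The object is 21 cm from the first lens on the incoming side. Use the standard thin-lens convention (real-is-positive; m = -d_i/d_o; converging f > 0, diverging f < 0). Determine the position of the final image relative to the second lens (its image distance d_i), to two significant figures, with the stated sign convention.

19 cm

Lens 1: 1/d_i1 = 1/f_1 - 1/d_o1 = 1/26 - 1/21 = -0.00916 cm^-1, so d_i1 = -109.200 cm.
With d_i1 < 0 the first image is virtual and lies on the object side; the object distance for lens 2 is d_o2 = 29.5 - (-109.200) = 138.700 cm.
Lens 2: 1/d_i2 = 1/f_2 - 1/d_o2 = 1/17 - 1/(138.700) = 0.05161 cm^-1, so d_i2 = 19.375 cm.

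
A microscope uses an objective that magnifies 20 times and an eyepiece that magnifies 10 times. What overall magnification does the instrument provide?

200

The overall magnification of a compound microscope is the product of the objective and eyepiece magnifications:
M = M_obj x M_eye = 20 x 10 = 200.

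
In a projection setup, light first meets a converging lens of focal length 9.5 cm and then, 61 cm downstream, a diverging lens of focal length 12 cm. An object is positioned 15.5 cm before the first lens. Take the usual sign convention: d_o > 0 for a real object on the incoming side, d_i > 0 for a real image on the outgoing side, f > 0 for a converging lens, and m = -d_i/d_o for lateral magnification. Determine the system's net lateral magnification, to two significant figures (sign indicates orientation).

-0.39

Lens 1: 1/d_i1 = 1/f_1 - 1/d_o1 = 1/9.5 - 1/15.5 = 0.04075 cm^-1, so d_i1 = 24.542 cm.
m_1 = -(24.542)/15.5 = -1.5833.
The intermediate image is 24.542 cm to the right of lens 1, so d_o2 = L - d_i1 = 61 - 24.542 = 36.458 cm.
Lens 2: 1/d_i2 = 1/f_2 - 1/d_o2 = 1/(-12) - 1/(36.458) = -0.11076 cm^-1, so d_i2 = -9.028 cm.
m_2 = -(-9.028)/(36.458) = 0.2476.
Total m = m_1 x m_2 = (-1.5833)(0.2476) = -0.3921.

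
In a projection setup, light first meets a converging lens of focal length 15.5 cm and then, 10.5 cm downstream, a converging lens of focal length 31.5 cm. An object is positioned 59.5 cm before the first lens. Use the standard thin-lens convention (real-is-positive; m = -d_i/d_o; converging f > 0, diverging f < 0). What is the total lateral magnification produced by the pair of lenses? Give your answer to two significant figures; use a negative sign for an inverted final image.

Lens 1: 1/d_i1 = 1/f_1 - 1/d_o1 = 1/15.5 - 1/59.5 = 0.04771 cm^-1, so d_i1 = 20.960 cm.
m_1 = -(20.960)/59.5 = -0.3523.
This image would form 20.960 cm past lens 1, i.e. 10.460 cm beyond lens 2, so it is a virtual object for lens 2: d_o2 = 10.5 - 20.960 = -10.460 cm.
Lens 2: 1/d_i2 = 1/f_2 - 1/d_o2 = 1/31.5 - 1/(-10.460) = 0.12735 cm^-1, so d_i2 = 7.853 cm.
m_2 = -(7.853)/(-10.460) = 0.7507.
Overall magnification: m = m_1 m_2 = -0.2645.

-0.26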